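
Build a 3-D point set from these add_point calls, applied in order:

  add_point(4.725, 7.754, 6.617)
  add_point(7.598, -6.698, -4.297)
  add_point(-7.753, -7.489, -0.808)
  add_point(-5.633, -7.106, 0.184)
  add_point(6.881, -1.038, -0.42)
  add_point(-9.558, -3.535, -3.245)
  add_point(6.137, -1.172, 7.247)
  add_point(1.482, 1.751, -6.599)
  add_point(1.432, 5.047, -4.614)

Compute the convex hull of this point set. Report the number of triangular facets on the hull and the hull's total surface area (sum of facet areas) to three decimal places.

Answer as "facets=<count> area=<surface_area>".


facets=14 area=591.257

9 of the 9 inputs are extreme points: [0, 1, 2, 3, 4, 5, 6, 7, 8].

Triangle areas on the boundary:
  f1: (p7, p1, p5) → 67.3566
  f2: (p8, p0, p5) → 81.2221
  f3: (p8, p7, p5) → 23.8778
  f4: (p8, p7, p1) → 16.8304
  f5: (p2, p1, p5) → 38.4410
  f6: (p2, p0, p5) → 51.5228
  f7: (p2, p6, p0) → 76.5299
  f8: (p4, p8, p1) → 29.6799
  f9: (p4, p8, p0) → 49.5148
  f10: (p4, p6, p1) → 22.1014
  f11: (p4, p6, p0) → 34.8070
  f12: (p3, p6, p1) → 83.1774
  f13: (p3, p2, p1) → 11.5547
  f14: (p3, p2, p6) → 4.6410
Σ area = 591.257

Euler: V−E+F = 9−21+14 = 2.


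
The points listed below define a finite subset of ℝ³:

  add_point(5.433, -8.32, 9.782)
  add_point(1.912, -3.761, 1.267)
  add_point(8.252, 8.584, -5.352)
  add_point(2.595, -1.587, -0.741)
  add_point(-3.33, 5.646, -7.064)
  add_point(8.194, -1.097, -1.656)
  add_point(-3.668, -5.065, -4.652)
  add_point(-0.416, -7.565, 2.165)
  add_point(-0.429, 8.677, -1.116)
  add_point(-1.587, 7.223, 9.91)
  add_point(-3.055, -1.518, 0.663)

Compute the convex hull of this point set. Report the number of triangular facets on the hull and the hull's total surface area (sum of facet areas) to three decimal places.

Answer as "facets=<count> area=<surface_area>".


Points on the hull: [0, 2, 4, 5, 6, 7, 8, 9, 10] (9 of 11).

Per-facet area ½‖(b−a)×(c−a)‖:
  f1: (p9, p0, p2) → 153.2690
  f2: (p4, p2, p6) → 64.4275
  f3: (p5, p2, p6) → 65.1517
  f4: (p5, p0, p2) → 44.2865
  f5: (p7, p9, p0) → 77.9557
  f6: (p7, p5, p6) → 44.8953
  f7: (p7, p5, p0) → 54.4255
  f8: (p8, p9, p2) → 45.9902
  f9: (p8, p4, p2) → 35.1558
  f10: (p8, p4, p9) → 28.6419
  f11: (p10, p7, p6) → 20.8945
  f12: (p10, p7, p9) → 39.6248
  f13: (p10, p4, p6) → 32.8927
  f14: (p10, p4, p9) → 67.3487
Σ area = 774.960

Euler characteristic 9−21+14 = 2 ✓

facets=14 area=774.960


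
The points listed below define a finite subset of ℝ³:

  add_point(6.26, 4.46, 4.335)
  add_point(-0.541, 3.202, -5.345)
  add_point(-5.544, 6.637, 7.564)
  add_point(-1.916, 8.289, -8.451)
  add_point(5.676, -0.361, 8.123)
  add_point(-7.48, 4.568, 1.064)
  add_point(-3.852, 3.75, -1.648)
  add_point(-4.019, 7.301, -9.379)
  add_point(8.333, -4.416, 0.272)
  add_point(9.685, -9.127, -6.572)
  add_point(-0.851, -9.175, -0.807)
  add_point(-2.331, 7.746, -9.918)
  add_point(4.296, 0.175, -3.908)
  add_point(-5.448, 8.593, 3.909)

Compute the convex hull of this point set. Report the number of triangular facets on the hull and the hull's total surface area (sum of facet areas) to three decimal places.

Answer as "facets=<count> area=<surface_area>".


facets=18 area=856.581

Hull vertices (11/14): indices [0, 2, 3, 4, 5, 7, 8, 9, 10, 11, 13].

Facet areas (half cross-product norm):
  f1: (p4, p10, p9) → 84.4691
  f2: (p7, p10, p5) → 87.0964
  f3: (p7, p10, p9) → 112.8272
  f4: (p13, p7, p5) → 29.6488
  f5: (p2, p13, p5) → 10.9919
  f6: (p2, p10, p5) → 52.7041
  f7: (p2, p4, p10) → 93.2291
  f8: (p2, p0, p4) → 38.0330
  f9: (p2, p0, p13) → 25.4028
  f10: (p8, p4, p9) → 6.9291
  f11: (p8, p0, p9) → 21.2820
  f12: (p8, p0, p4) → 27.8015
  f13: (p3, p13, p7) → 15.9385
  f14: (p3, p0, p13) → 77.6589
  f15: (p3, p0, p9) → 135.7511
  f16: (p11, p7, p9) → 18.3660
  f17: (p11, p3, p9) → 16.9751
  f18: (p11, p3, p7) → 1.4764
Σ area = 856.581

Euler characteristic 11−27+18 = 2 ✓


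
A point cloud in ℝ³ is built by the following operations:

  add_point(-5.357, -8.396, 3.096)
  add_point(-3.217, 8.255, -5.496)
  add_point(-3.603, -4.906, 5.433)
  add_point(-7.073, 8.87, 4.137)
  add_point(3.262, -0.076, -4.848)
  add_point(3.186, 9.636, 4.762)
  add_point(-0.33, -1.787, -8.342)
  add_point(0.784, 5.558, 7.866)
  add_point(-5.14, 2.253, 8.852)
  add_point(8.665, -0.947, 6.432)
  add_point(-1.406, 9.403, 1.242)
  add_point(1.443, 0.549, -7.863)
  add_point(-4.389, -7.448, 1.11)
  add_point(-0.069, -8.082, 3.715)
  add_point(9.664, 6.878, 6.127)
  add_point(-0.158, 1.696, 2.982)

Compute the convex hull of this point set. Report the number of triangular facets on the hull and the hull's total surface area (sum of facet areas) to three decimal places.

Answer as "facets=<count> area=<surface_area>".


Extreme-point indices: [0, 1, 2, 3, 4, 5, 6, 7, 8, 9, 10, 11, 12, 13, 14] — 15 of 16 on the boundary.

Area of each hull facet:
  f1: (p1, p0, p3) → 89.3039
  f2: (p1, p6, p0) → 75.9220
  f3: (p8, p0, p3) → 45.7805
  f4: (p5, p1, p14) → 35.1748
  f5: (p11, p1, p14) → 78.1070
  f6: (p11, p1, p6) → 12.7214
  f7: (p12, p6, p0) → 1.5047
  f8: (p12, p13, p0) → 6.0596
  f9: (p12, p13, p6) → 29.3676
  f10: (p9, p13, p6) → 78.7518
  f11: (p2, p8, p0) → 10.4419
  f12: (p2, p13, p0) → 10.6027
  f13: (p2, p9, p8) → 51.8426
  f14: (p2, p9, p13) → 29.2524
  f15: (p10, p1, p3) → 22.1609
  f16: (p10, p5, p3) → 16.6792
  f17: (p10, p5, p1) → 12.5810
  f18: (p7, p5, p14) → 20.2957
  f19: (p7, p9, p14) → 34.7207
  f20: (p7, p9, p8) → 32.7712
  f21: (p7, p8, p3) → 27.6160
  f22: (p7, p5, p3) → 26.1528
  f23: (p4, p11, p6) → 5.0654
  f24: (p4, p9, p6) → 16.7377
  f25: (p4, p11, p14) → 16.2169
  f26: (p4, p9, p14) → 49.4285
Σ area = 835.259

Euler: V−E+F = 15−39+26 = 2.

facets=26 area=835.259


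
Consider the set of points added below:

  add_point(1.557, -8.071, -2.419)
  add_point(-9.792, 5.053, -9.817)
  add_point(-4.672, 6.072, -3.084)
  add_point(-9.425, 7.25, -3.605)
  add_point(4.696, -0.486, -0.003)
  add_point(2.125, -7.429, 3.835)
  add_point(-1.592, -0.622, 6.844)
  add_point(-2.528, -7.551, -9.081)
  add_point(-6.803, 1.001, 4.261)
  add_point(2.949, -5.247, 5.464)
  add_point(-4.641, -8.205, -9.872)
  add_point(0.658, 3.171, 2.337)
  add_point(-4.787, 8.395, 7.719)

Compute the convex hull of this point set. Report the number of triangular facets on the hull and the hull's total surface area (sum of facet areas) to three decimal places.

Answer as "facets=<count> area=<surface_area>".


facets=22 area=741.801

Points on the hull: [0, 1, 2, 3, 4, 5, 6, 7, 8, 9, 10, 11, 12] (13 of 13).

Triangle areas on the boundary:
  f1: (p7, p4, p1) → 97.7929
  f2: (p7, p10, p1) → 16.6709
  f3: (p2, p4, p1) → 39.7921
  f4: (p8, p10, p1) → 100.6904
  f5: (p8, p5, p10) → 90.9076
  f6: (p9, p12, p4) → 55.7450
  f7: (p9, p5, p4) → 10.5063
  f8: (p0, p5, p10) → 17.4861
  f9: (p0, p7, p10) → 6.2165
  f10: (p0, p5, p4) → 24.7191
  f11: (p0, p7, p4) → 31.0957
  f12: (p3, p2, p1) → 16.2048
  f13: (p3, p2, p12) → 27.1836
  f14: (p3, p8, p1) → 29.1192
  f15: (p3, p8, p12) → 43.1058
  f16: (p11, p12, p4) → 5.8707
  f17: (p11, p2, p4) → 22.0766
  f18: (p11, p2, p12) → 36.9556
  f19: (p6, p8, p5) → 22.4192
  f20: (p6, p9, p5) → 8.3892
  f21: (p6, p8, p12) → 25.1108
  f22: (p6, p9, p12) → 13.7434
Σ area = 741.801

Euler characteristic 13−33+22 = 2 ✓


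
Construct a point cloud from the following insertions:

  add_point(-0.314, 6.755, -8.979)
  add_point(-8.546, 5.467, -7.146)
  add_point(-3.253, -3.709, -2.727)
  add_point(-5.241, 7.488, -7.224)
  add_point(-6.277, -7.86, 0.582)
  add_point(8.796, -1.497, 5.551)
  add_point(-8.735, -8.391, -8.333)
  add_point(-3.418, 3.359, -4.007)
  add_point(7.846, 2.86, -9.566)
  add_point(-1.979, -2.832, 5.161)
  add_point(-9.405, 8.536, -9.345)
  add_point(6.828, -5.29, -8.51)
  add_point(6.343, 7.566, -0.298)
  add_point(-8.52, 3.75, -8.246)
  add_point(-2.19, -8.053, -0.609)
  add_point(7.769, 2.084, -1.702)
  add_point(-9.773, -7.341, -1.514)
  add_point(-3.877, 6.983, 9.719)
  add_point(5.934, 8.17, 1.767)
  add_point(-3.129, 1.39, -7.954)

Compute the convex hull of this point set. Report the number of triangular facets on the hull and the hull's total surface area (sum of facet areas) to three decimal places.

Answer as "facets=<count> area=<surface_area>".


facets=22 area=1208.150

Extreme-point indices: [0, 4, 5, 6, 8, 9, 10, 11, 12, 14, 16, 17, 18] — 13 of 20 on the boundary.

Per-facet area ½‖(b−a)×(c−a)‖:
  f1: (p17, p10, p16) → 153.8952
  f2: (p9, p17, p5) → 59.6180
  f3: (p18, p17, p5) → 67.9634
  f4: (p18, p17, p10) → 116.1247
  f5: (p14, p11, p5) → 80.3547
  f6: (p6, p10, p16) → 58.9183
  f7: (p6, p14, p11) → 62.3150
  f8: (p8, p6, p10) → 144.4489
  f9: (p8, p6, p11) → 62.3793
  f10: (p8, p11, p5) → 60.1739
  f11: (p4, p9, p5) → 34.0414
  f12: (p4, p14, p5) → 24.2060
  f13: (p4, p17, p16) → 34.7607
  f14: (p4, p9, p17) → 31.4672
  f15: (p4, p6, p16) → 13.4120
  f16: (p4, p6, p14) → 19.7334
  f17: (p0, p18, p10) → 50.1600
  f18: (p0, p8, p10) → 11.3049
  f19: (p12, p0, p18) → 9.0950
  f20: (p12, p0, p8) → 44.0380
  f21: (p12, p18, p5) → 11.7849
  f22: (p12, p8, p5) → 57.9551
Σ area = 1208.150

Euler: V−E+F = 13−33+22 = 2.


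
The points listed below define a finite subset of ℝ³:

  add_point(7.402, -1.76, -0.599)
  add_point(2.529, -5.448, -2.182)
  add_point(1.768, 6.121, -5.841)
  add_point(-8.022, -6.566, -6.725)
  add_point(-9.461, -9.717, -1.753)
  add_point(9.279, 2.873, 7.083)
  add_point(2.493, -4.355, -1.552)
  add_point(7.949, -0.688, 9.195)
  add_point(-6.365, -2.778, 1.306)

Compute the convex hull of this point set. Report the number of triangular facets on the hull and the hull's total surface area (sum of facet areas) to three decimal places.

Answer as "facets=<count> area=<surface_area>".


8 of the 9 inputs are extreme points: [0, 1, 2, 3, 4, 5, 7, 8].

Per-facet area ½‖(b−a)×(c−a)‖:
  f1: (p1, p3, p4) → 34.9161
  f2: (p1, p3, p2) → 69.9155
  f3: (p8, p2, p5) → 102.8815
  f4: (p8, p3, p4) → 24.1879
  f5: (p8, p3, p2) → 63.0907
  f6: (p7, p1, p4) → 75.7636
  f7: (p7, p8, p4) → 53.2315
  f8: (p7, p8, p5) → 35.4881
  f9: (p0, p2, p5) → 49.9662
  f10: (p0, p1, p2) → 34.6075
  f11: (p0, p7, p5) → 19.8796
  f12: (p0, p7, p1) → 29.1167
Σ area = 593.045

Euler characteristic 8−18+12 = 2 ✓

facets=12 area=593.045


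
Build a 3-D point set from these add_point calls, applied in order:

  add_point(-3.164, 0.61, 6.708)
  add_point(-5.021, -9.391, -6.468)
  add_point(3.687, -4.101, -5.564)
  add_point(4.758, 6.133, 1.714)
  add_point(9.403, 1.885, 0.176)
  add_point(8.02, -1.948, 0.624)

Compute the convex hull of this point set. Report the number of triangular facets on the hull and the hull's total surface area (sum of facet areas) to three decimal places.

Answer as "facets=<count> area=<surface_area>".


6 of the 6 inputs are extreme points: [0, 1, 2, 3, 4, 5].

Per-facet area ½‖(b−a)×(c−a)‖:
  f1: (p3, p0, p1) → 90.4621
  f2: (p3, p0, p4) → 33.6200
  f3: (p5, p0, p1) → 99.3794
  f4: (p5, p0, p4) → 26.2854
  f5: (p2, p3, p1) → 54.1170
  f6: (p2, p3, p4) → 32.4049
  f7: (p2, p5, p1) → 29.4200
  f8: (p2, p5, p4) → 15.0440
Σ area = 380.733

Euler characteristic 6−12+8 = 2 ✓

facets=8 area=380.733


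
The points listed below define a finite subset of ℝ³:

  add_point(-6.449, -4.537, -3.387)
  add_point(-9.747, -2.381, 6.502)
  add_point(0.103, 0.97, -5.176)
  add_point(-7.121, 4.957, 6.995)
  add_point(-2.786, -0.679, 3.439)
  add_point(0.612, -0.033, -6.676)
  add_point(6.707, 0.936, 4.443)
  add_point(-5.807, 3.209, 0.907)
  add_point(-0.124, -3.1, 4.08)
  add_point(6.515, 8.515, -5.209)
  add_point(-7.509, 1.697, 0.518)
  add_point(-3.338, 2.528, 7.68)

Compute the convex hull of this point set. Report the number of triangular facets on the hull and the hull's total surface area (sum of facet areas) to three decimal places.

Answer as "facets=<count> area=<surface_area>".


facets=16 area=573.331

Hull vertices (10/12): indices [0, 1, 3, 5, 6, 7, 8, 9, 10, 11].

Triangle areas on the boundary:
  f1: (p3, p9, p6) → 89.6503
  f2: (p8, p0, p1) → 44.5549
  f3: (p5, p9, p6) → 59.4364
  f4: (p5, p8, p6) → 43.9986
  f5: (p5, p8, p0) → 42.4676
  f6: (p11, p3, p1) → 17.3505
  f7: (p11, p3, p6) → 13.9972
  f8: (p11, p8, p1) → 29.7131
  f9: (p11, p8, p6) → 29.4239
  f10: (p10, p5, p9) → 56.5111
  f11: (p10, p5, p0) → 33.2109
  f12: (p10, p0, p1) → 28.1647
  f13: (p10, p3, p1) → 24.6181
  f14: (p7, p3, p9) → 42.2719
  f15: (p7, p10, p9) → 10.6211
  f16: (p7, p10, p3) → 7.3403
Σ area = 573.331

Euler characteristic 10−24+16 = 2 ✓


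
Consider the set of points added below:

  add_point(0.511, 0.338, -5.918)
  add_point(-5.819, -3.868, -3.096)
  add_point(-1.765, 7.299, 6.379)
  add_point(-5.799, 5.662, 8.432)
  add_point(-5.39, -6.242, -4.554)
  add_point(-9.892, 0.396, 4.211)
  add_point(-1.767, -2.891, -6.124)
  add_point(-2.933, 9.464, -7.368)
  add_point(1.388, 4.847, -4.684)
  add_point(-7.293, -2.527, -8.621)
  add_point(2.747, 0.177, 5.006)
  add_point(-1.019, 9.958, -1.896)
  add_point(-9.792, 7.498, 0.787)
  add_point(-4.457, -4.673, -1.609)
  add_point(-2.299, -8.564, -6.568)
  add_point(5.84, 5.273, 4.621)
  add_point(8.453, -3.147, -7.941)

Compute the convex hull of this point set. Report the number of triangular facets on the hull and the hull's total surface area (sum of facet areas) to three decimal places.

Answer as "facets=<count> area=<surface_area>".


facets=22 area=900.736

Hull vertices (13/17): indices [2, 3, 4, 5, 7, 9, 10, 11, 12, 13, 14, 15, 16].

Facet areas (half cross-product norm):
  f1: (p15, p11, p16) → 80.0834
  f2: (p14, p9, p16) → 48.2236
  f3: (p12, p9, p5) → 51.5731
  f4: (p4, p9, p5) → 34.5986
  f5: (p4, p14, p5) → 10.8970
  f6: (p4, p14, p9) → 12.3031
  f7: (p13, p14, p5) → 8.9103
  f8: (p10, p15, p16) → 43.3163
  f9: (p10, p14, p16) → 82.5839
  f10: (p10, p13, p14) → 31.5628
  f11: (p10, p13, p5) → 50.1171
  f12: (p7, p12, p11) → 27.5806
  f13: (p7, p12, p9) → 66.0061
  f14: (p7, p11, p16) → 49.0624
  f15: (p7, p9, p16) → 96.2266
  f16: (p3, p12, p5) → 28.8438
  f17: (p3, p10, p5) → 42.0880
  f18: (p3, p10, p15) → 32.0098
  f19: (p2, p12, p11) → 37.4847
  f20: (p2, p3, p12) → 21.1827
  f21: (p2, p15, p11) → 34.3839
  f22: (p2, p3, p15) → 11.6984
Σ area = 900.736

Euler characteristic 13−33+22 = 2 ✓


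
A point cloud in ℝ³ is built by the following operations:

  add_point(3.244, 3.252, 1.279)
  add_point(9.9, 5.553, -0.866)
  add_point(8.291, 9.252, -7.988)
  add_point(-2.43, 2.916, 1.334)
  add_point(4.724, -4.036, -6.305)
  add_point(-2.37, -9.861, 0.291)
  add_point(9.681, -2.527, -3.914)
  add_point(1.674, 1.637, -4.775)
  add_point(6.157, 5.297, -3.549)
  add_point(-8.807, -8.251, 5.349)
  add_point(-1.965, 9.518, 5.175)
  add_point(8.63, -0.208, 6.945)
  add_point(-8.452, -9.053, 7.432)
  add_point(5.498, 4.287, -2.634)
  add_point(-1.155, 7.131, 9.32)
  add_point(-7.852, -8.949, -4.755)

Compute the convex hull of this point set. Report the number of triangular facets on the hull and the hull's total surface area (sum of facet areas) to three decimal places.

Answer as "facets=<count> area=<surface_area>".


Points on the hull: [1, 2, 4, 5, 6, 9, 10, 11, 12, 14, 15] (11 of 16).

Triangle areas on the boundary:
  f1: (p2, p10, p1) → 56.6648
  f2: (p15, p4, p2) → 75.4523
  f3: (p15, p10, p9) → 96.8331
  f4: (p15, p2, p10) → 177.7910
  f5: (p6, p2, p1) → 35.1360
  f6: (p6, p4, p2) → 35.7787
  f7: (p6, p11, p1) → 40.6823
  f8: (p14, p10, p1) → 33.5652
  f9: (p14, p11, p1) → 60.7189
  f10: (p5, p6, p11) → 79.4508
  f11: (p5, p15, p4) → 42.4230
  f12: (p5, p6, p4) → 29.0102
  f13: (p12, p5, p11) → 75.4564
  f14: (p12, p14, p11) → 108.1589
  f15: (p12, p15, p9) → 5.5386
  f16: (p12, p5, p15) → 35.3220
  f17: (p12, p10, p9) → 20.6376
  f18: (p12, p14, p10) → 41.4777
Σ area = 1050.097

Check V−E+F: 11 − 27 + 18 = 2.

facets=18 area=1050.097


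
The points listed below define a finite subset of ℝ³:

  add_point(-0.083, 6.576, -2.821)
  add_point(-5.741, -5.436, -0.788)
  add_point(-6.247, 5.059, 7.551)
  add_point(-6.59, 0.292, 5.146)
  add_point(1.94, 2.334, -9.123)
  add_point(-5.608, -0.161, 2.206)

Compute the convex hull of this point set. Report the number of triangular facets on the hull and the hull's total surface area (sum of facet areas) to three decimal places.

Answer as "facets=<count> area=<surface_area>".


facets=8 area=264.104

Hull vertices (6/6): indices [0, 1, 2, 3, 4, 5].

Facet areas (half cross-product norm):
  f1: (p1, p4, p3) → 56.6789
  f2: (p5, p1, p3) → 7.7273
  f3: (p5, p1, p4) → 40.8044
  f4: (p5, p0, p4) → 38.8892
  f5: (p2, p4, p3) → 43.4786
  f6: (p2, p0, p4) → 31.7851
  f7: (p2, p5, p3) → 7.1032
  f8: (p2, p5, p0) → 37.6377
Σ area = 264.104

Euler: V−E+F = 6−12+8 = 2.


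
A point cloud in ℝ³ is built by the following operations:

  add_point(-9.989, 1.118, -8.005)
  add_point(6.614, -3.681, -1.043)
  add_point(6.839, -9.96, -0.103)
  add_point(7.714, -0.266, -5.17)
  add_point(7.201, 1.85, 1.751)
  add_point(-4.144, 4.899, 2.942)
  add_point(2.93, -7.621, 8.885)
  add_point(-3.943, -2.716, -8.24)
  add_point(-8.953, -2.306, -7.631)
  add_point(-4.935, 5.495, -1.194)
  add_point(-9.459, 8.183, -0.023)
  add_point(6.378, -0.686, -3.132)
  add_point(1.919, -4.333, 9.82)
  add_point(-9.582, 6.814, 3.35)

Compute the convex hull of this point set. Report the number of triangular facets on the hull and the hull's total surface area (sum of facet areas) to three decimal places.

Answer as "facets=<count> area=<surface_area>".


10 of the 14 inputs are extreme points: [0, 2, 3, 4, 6, 7, 8, 10, 12, 13].

Per-facet area ½‖(b−a)×(c−a)‖:
  f1: (p10, p3, p0) → 95.3120
  f2: (p7, p3, p0) → 32.0934
  f3: (p7, p2, p3) → 66.8615
  f4: (p4, p10, p3) → 64.7962
  f5: (p4, p6, p12) → 20.0764
  f6: (p4, p2, p3) → 39.0945
  f7: (p4, p6, p2) → 56.3162
  f8: (p8, p7, p0) → 8.5317
  f9: (p8, p7, p2) → 28.7933
  f10: (p8, p6, p2) → 96.0217
  f11: (p13, p4, p12) → 94.2261
  f12: (p13, p4, p10) → 32.0044
  f13: (p13, p6, p12) → 22.4076
  f14: (p13, p8, p6) → 136.5229
  f15: (p13, p10, p0) → 17.4340
  f16: (p13, p8, p0) → 21.6209
Σ area = 832.113

Check V−E+F: 10 − 24 + 16 = 2.

facets=16 area=832.113


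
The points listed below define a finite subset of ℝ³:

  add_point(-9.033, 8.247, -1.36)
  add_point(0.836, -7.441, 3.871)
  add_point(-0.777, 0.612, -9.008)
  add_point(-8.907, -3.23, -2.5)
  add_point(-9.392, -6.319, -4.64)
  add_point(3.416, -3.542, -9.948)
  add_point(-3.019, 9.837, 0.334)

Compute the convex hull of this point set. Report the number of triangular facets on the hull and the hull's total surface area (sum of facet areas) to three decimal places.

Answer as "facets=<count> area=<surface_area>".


Hull vertices (7/7): indices [0, 1, 2, 3, 4, 5, 6].

Facet areas (half cross-product norm):
  f1: (p1, p5, p4) → 84.8657
  f2: (p1, p6, p5) → 120.4780
  f3: (p0, p1, p6) → 58.1882
  f4: (p2, p6, p5) → 28.0369
  f5: (p2, p0, p6) → 42.0847
  f6: (p2, p5, p4) → 35.0635
  f7: (p2, p0, p4) → 76.6089
  f8: (p3, p1, p4) → 23.2997
  f9: (p3, p0, p4) → 10.9407
  f10: (p3, p0, p1) → 68.1888
Σ area = 547.755

Check V−E+F: 7 − 15 + 10 = 2.

facets=10 area=547.755


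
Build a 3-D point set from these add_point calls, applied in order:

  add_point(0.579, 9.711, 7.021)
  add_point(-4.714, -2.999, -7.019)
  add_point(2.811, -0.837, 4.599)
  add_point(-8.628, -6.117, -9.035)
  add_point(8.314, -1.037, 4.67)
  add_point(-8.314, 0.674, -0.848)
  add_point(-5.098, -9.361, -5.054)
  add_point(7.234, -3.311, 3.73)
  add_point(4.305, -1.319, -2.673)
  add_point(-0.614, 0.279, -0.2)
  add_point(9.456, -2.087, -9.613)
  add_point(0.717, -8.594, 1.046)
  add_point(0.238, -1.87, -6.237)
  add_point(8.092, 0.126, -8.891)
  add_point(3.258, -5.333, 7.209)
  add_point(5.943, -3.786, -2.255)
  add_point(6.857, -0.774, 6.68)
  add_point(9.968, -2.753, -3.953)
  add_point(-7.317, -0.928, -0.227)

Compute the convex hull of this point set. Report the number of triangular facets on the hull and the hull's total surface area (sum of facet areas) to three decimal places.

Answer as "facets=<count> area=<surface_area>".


facets=24 area=872.710

Points on the hull: [0, 1, 3, 4, 5, 6, 7, 10, 11, 13, 14, 16, 17, 18] (14 of 19).

Facet areas (half cross-product norm):
  f1: (p13, p0, p17) → 57.3824
  f2: (p5, p13, p0) → 130.7434
  f3: (p4, p0, p17) → 54.3679
  f4: (p11, p6, p14) → 15.2731
  f5: (p10, p13, p17) → 7.6594
  f6: (p10, p11, p17) → 31.5590
  f7: (p10, p11, p6) → 64.3284
  f8: (p10, p13, p3) → 23.6635
  f9: (p10, p6, p3) → 52.4276
  f10: (p18, p14, p0) → 92.6626
  f11: (p18, p5, p0) → 14.8169
  f12: (p18, p6, p14) → 66.9302
  f13: (p18, p6, p3) → 30.0103
  f14: (p18, p5, p3) → 10.2080
  f15: (p1, p13, p3) → 22.4332
  f16: (p1, p5, p3) → 21.1078
  f17: (p1, p5, p13) → 48.2365
  f18: (p7, p4, p17) → 10.8797
  f19: (p7, p4, p14) → 7.0617
  f20: (p7, p11, p17) → 35.9993
  f21: (p7, p11, p14) → 20.8559
  f22: (p16, p14, p0) → 33.3843
  f23: (p16, p4, p0) → 13.9012
  f24: (p16, p4, p14) → 6.8174
Σ area = 872.710

Check V−E+F: 14 − 36 + 24 = 2.


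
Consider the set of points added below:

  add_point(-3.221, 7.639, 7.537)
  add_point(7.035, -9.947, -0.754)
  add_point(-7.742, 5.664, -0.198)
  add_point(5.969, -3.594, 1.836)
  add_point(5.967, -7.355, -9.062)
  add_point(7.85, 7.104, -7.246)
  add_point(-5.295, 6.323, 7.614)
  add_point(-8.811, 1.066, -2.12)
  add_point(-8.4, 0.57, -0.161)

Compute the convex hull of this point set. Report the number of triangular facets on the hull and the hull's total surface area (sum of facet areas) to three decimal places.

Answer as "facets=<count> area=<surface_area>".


Extreme-point indices: [0, 1, 2, 3, 4, 5, 6, 7, 8] — 9 of 9 on the boundary.

Per-facet area ½‖(b−a)×(c−a)‖:
  f1: (p4, p5, p7) → 124.0126
  f2: (p4, p1, p7) → 79.9134
  f3: (p4, p1, p5) → 63.6081
  f4: (p2, p5, p7) → 43.4886
  f5: (p2, p0, p5) → 78.2051
  f6: (p6, p2, p0) → 9.7317
  f7: (p3, p1, p5) → 44.3359
  f8: (p3, p0, p5) → 107.3887
  f9: (p3, p6, p1) → 33.0559
  f10: (p3, p6, p0) → 19.0140
  f11: (p8, p1, p7) → 18.5531
  f12: (p8, p6, p1) → 94.5222
  f13: (p8, p2, p7) → 5.1666
  f14: (p8, p6, p2) → 20.9621
Σ area = 741.958

Euler: V−E+F = 9−21+14 = 2.

facets=14 area=741.958


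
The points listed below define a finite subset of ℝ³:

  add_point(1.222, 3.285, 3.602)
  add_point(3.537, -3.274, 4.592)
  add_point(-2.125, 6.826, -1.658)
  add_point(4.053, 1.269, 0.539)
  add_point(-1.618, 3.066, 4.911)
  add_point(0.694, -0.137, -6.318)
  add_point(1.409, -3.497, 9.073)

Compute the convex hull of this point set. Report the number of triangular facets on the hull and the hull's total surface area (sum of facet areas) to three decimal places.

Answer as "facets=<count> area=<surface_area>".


7 of the 7 inputs are extreme points: [0, 1, 2, 3, 4, 5, 6].

Area of each hull facet:
  f1: (p5, p3, p2) → 30.2854
  f2: (p1, p6, p3) → 11.2864
  f3: (p1, p5, p3) → 21.5833
  f4: (p1, p5, p6) → 19.2443
  f5: (p0, p3, p2) → 16.6059
  f6: (p0, p6, p3) → 20.1475
  f7: (p4, p0, p2) → 11.2004
  f8: (p4, p0, p6) → 13.0443
  f9: (p4, p5, p2) → 33.4963
  f10: (p4, p5, p6) → 48.7487
Σ area = 225.643

Euler: V−E+F = 7−15+10 = 2.

facets=10 area=225.643


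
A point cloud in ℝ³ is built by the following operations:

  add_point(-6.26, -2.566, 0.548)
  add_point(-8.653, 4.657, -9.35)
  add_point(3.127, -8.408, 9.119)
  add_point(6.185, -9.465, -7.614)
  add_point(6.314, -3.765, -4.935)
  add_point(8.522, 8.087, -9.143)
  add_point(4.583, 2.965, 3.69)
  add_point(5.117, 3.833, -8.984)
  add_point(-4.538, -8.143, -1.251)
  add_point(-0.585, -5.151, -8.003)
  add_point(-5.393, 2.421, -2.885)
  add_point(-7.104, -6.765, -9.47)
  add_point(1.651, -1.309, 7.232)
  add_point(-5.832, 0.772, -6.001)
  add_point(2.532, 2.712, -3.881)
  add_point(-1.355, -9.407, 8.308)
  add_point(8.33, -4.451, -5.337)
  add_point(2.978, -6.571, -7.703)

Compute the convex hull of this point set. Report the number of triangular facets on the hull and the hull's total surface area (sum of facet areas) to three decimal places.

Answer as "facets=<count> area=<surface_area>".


facets=20 area=1028.063

Extreme-point indices: [0, 1, 2, 3, 5, 6, 8, 10, 11, 12, 15, 16] — 12 of 18 on the boundary.

Per-facet area ½‖(b−a)×(c−a)‖:
  f1: (p11, p5, p1) → 100.7547
  f2: (p11, p3, p5) → 121.2492
  f3: (p11, p8, p3) → 53.4484
  f4: (p6, p5, p1) → 118.8649
  f5: (p16, p3, p5) → 27.4556
  f6: (p16, p2, p3) → 46.8705
  f7: (p16, p6, p5) → 74.9925
  f8: (p16, p6, p2) → 76.3748
  f9: (p15, p2, p3) → 39.7334
  f10: (p15, p8, p3) → 62.4173
  f11: (p0, p15, p8) → 30.9211
  f12: (p0, p11, p1) → 58.0576
  f13: (p0, p11, p8) → 26.5954
  f14: (p12, p6, p2) → 16.9052
  f15: (p12, p15, p2) → 17.4606
  f16: (p12, p0, p15) → 43.3891
  f17: (p10, p0, p1) → 17.4403
  f18: (p10, p12, p0) → 31.5238
  f19: (p10, p6, p1) → 26.2961
  f20: (p10, p12, p6) → 37.3120
Σ area = 1028.063

Euler characteristic 12−30+20 = 2 ✓


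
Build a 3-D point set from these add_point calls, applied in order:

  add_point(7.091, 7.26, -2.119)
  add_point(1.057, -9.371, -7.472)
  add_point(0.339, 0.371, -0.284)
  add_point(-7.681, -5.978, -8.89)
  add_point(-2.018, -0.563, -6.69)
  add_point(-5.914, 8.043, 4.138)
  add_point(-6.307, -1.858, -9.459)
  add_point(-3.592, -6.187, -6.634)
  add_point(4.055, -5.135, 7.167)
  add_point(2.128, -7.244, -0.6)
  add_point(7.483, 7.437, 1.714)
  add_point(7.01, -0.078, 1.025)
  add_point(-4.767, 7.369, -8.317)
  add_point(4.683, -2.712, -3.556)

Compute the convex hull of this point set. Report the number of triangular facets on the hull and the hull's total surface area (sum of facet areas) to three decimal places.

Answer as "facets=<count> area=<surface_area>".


facets=18 area=835.323

Points on the hull: [0, 1, 3, 5, 6, 8, 9, 10, 11, 12, 13] (11 of 14).

Facet areas (half cross-product norm):
  f1: (p8, p5, p3) → 148.2872
  f2: (p8, p5, p10) → 92.7424
  f3: (p12, p5, p3) → 85.3964
  f4: (p0, p5, p10) → 26.2001
  f5: (p0, p12, p5) → 77.5495
  f6: (p0, p1, p12) → 112.4474
  f7: (p9, p8, p3) → 35.0232
  f8: (p9, p1, p3) → 33.9586
  f9: (p9, p1, p8) → 2.8169
  f10: (p6, p12, p3) → 6.0248
  f11: (p6, p1, p3) → 20.7161
  f12: (p6, p1, p12) → 42.0596
  f13: (p11, p1, p8) → 58.7788
  f14: (p11, p8, p10) → 26.8389
  f15: (p11, p0, p10) → 14.4334
  f16: (p13, p0, p1) → 17.9716
  f17: (p13, p11, p1) → 11.1714
  f18: (p13, p11, p0) → 22.9061
Σ area = 835.323

Check V−E+F: 11 − 27 + 18 = 2.


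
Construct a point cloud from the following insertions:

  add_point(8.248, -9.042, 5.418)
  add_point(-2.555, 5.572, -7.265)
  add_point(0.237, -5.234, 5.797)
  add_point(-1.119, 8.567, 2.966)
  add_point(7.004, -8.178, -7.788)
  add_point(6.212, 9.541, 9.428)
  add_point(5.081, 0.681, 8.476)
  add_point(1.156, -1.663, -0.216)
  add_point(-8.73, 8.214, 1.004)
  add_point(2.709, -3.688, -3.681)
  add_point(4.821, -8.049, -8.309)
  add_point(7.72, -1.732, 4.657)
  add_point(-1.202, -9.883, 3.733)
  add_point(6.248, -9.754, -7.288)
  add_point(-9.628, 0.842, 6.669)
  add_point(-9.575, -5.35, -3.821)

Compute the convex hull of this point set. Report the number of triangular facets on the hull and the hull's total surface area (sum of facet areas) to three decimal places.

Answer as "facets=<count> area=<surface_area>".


Extreme-point indices: [0, 1, 2, 3, 4, 5, 6, 8, 10, 11, 12, 13, 14, 15] — 14 of 16 on the boundary.

Triangle areas on the boundary:
  f1: (p6, p5, p14) → 66.0218
  f2: (p6, p5, p0) → 21.7111
  f3: (p4, p1, p5) → 161.0893
  f4: (p4, p1, p10) → 15.1512
  f5: (p8, p5, p14) → 79.4075
  f6: (p2, p12, p14) → 29.6693
  f7: (p2, p12, p0) → 23.2064
  f8: (p2, p6, p14) → 46.8219
  f9: (p2, p6, p0) → 35.1420
  f10: (p15, p12, p14) → 69.5441
  f11: (p15, p1, p10) → 93.2289
  f12: (p15, p8, p14) → 56.4681
  f13: (p15, p8, p1) → 68.2462
  f14: (p11, p5, p0) → 21.9515
  f15: (p11, p4, p0) → 48.2275
  f16: (p11, p4, p5) → 56.5848
  f17: (p13, p4, p10) → 1.9555
  f18: (p13, p15, p10) → 15.6674
  f19: (p13, p15, p12) → 80.1295
  f20: (p13, p12, p0) → 58.5976
  f21: (p13, p4, p0) → 11.5616
  f22: (p3, p1, p5) → 34.7506
  f23: (p3, p8, p5) → 17.5669
  f24: (p3, p8, p1) → 39.1615
Σ area = 1151.862

Check V−E+F: 14 − 36 + 24 = 2.

facets=24 area=1151.862


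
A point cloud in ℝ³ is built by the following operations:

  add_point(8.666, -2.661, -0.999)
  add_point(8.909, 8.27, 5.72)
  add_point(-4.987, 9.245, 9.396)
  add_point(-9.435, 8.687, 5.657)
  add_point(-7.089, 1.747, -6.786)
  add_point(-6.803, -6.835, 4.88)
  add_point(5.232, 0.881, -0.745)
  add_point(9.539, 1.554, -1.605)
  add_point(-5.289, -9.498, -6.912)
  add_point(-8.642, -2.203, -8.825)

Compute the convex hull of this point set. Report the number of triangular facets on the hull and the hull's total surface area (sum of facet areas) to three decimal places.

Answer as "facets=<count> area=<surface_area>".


facets=14 area=971.601

Extreme-point indices: [0, 1, 2, 3, 4, 5, 7, 8, 9] — 9 of 10 on the boundary.

Area of each hull facet:
  f1: (p9, p8, p7) → 78.7173
  f2: (p5, p9, p3) → 110.0813
  f3: (p5, p9, p8) → 50.2680
  f4: (p4, p9, p3) → 23.4941
  f5: (p4, p9, p7) → 36.9362
  f6: (p1, p4, p3) → 130.5357
  f7: (p1, p4, p7) → 85.7263
  f8: (p0, p8, p7) → 30.9177
  f9: (p0, p5, p8) → 95.6190
  f10: (p0, p1, p7) → 18.2336
  f11: (p0, p1, p5) → 109.3990
  f12: (p2, p5, p3) → 46.0073
  f13: (p2, p1, p3) → 34.6941
  f14: (p2, p1, p5) → 120.9717
Σ area = 971.601

Check V−E+F: 9 − 21 + 14 = 2.


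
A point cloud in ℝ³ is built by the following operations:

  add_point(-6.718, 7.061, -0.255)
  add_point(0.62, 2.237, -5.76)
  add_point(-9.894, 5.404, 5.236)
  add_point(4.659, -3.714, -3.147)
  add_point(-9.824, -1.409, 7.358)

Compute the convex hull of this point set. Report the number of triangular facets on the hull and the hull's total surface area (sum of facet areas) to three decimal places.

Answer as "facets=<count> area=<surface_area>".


Hull vertices (5/5): indices [0, 1, 2, 3, 4].

Triangle areas on the boundary:
  f1: (p4, p3, p2) → 64.3062
  f2: (p1, p4, p3) → 65.2910
  f3: (p0, p3, p2) → 49.3628
  f4: (p0, p1, p3) → 33.0060
  f5: (p0, p4, p2) → 20.4499
  f6: (p0, p1, p4) → 60.0008
Σ area = 292.417

Euler characteristic 5−9+6 = 2 ✓

facets=6 area=292.417


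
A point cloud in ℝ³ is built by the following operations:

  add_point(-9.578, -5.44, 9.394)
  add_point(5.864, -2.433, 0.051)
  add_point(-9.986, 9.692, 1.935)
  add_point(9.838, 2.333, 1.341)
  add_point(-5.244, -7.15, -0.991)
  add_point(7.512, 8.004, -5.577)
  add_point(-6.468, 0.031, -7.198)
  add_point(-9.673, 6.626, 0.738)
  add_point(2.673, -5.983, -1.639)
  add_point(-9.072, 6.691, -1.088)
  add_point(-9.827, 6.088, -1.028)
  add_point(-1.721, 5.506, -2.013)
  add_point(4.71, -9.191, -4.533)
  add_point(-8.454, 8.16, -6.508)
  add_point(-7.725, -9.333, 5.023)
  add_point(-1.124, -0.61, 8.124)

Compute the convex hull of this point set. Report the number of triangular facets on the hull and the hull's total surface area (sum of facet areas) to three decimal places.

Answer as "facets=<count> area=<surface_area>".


facets=18 area=1067.602

11 of the 16 inputs are extreme points: [0, 2, 3, 4, 5, 6, 10, 12, 13, 14, 15].

Per-facet area ½‖(b−a)×(c−a)‖:
  f1: (p15, p3, p2) → 97.9359
  f2: (p15, p12, p3) → 88.4875
  f3: (p15, p12, p14) → 85.0236
  f4: (p5, p3, p2) → 88.3432
  f5: (p5, p12, p3) → 63.9840
  f6: (p5, p12, p6) → 110.9284
  f7: (p10, p6, p14) → 70.7206
  f8: (p4, p6, p14) → 21.3081
  f9: (p4, p12, p14) → 30.5241
  f10: (p4, p12, p6) → 51.4348
  f11: (p0, p15, p2) → 72.7971
  f12: (p0, p15, p14) → 30.1181
  f13: (p0, p10, p2) → 35.8822
  f14: (p0, p10, p14) → 47.7128
  f15: (p13, p5, p2) → 69.1954
  f16: (p13, p5, p6) → 65.1708
  f17: (p13, p10, p2) → 13.3072
  f18: (p13, p10, p6) → 24.7282
Σ area = 1067.602

Euler characteristic 11−27+18 = 2 ✓


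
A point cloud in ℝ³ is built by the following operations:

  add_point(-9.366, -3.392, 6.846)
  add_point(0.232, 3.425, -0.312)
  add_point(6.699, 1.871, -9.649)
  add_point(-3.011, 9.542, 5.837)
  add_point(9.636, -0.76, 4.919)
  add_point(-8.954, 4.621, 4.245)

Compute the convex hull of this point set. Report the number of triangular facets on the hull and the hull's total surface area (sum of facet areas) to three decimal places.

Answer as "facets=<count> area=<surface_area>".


facets=6 area=574.694

Hull vertices (5/6): indices [0, 2, 3, 4, 5].

Per-facet area ½‖(b−a)×(c−a)‖:
  f1: (p3, p4, p0) → 115.1148
  f2: (p2, p4, p0) → 145.1160
  f3: (p2, p3, p4) → 120.6332
  f4: (p5, p3, p0) → 27.3476
  f5: (p5, p2, p0) → 88.4316
  f6: (p5, p2, p3) → 78.0513
Σ area = 574.694

Check V−E+F: 5 − 9 + 6 = 2.


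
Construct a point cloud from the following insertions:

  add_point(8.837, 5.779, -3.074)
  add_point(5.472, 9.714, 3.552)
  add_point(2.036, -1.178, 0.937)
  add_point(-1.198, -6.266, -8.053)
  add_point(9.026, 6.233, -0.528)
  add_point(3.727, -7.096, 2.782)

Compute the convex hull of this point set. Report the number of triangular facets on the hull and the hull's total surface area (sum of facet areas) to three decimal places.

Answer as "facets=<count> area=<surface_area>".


Hull vertices (6/6): indices [0, 1, 2, 3, 4, 5].

Facet areas (half cross-product norm):
  f1: (p5, p1, p4) → 46.8306
  f2: (p0, p1, p3) → 65.1137
  f3: (p0, p1, p4) → 6.1386
  f4: (p0, p5, p3) → 86.3069
  f5: (p0, p5, p4) → 19.0734
  f6: (p2, p1, p3) → 44.6585
  f7: (p2, p5, p3) → 34.5416
  f8: (p2, p5, p1) → 26.3190
Σ area = 328.982

Check V−E+F: 6 − 12 + 8 = 2.

facets=8 area=328.982


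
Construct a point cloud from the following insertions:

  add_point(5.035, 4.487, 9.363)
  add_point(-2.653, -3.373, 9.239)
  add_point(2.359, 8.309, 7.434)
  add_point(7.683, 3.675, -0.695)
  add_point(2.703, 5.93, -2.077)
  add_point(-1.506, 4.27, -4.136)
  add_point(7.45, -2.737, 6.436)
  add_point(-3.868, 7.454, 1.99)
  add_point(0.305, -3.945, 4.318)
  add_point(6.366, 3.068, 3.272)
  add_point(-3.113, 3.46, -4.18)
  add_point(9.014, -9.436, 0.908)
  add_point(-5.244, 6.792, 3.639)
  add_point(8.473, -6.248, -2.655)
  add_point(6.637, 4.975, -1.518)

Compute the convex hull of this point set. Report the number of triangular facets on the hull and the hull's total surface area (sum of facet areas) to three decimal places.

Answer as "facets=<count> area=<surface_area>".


facets=24 area=659.784

Hull vertices (14/15): indices [0, 1, 2, 3, 4, 5, 6, 7, 8, 10, 11, 12, 13, 14].

Facet areas (half cross-product norm):
  f1: (p1, p2, p12) → 49.7086
  f2: (p1, p10, p12) → 52.0515
  f3: (p0, p1, p2) → 27.3704
  f4: (p8, p10, p11) → 60.4162
  f5: (p8, p1, p11) → 21.3848
  f6: (p8, p1, p10) → 31.0810
  f7: (p7, p10, p12) → 7.1116
  f8: (p7, p2, p12) → 9.3435
  f9: (p7, p4, p2) → 31.5611
  f10: (p13, p10, p11) → 29.6830
  f11: (p14, p4, p2) → 20.0274
  f12: (p5, p7, p10) → 6.5506
  f13: (p5, p7, p4) → 17.6946
  f14: (p5, p14, p4) → 6.1788
  f15: (p5, p13, p10) → 12.5579
  f16: (p5, p14, p13) → 49.0022
  f17: (p3, p0, p2) → 25.9292
  f18: (p3, p14, p2) → 9.7101
  f19: (p3, p13, p11) → 20.9406
  f20: (p3, p14, p13) → 7.2382
  f21: (p6, p3, p11) → 42.2982
  f22: (p6, p3, p0) → 37.1076
  f23: (p6, p1, p11) → 44.3337
  f24: (p6, p0, p1) → 40.5032
Σ area = 659.784

Euler characteristic 14−36+24 = 2 ✓


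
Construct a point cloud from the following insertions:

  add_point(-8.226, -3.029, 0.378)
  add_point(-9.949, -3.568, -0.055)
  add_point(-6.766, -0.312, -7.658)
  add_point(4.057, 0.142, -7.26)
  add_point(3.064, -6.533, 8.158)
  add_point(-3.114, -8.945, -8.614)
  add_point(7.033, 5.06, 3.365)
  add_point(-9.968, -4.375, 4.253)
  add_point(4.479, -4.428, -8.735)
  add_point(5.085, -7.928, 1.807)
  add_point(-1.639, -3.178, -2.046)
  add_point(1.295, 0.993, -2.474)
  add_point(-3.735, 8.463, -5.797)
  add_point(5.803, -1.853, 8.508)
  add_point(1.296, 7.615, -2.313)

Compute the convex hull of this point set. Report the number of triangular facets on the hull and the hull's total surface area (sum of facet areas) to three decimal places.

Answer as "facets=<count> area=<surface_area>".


facets=20 area=889.645

Hull vertices (12/15): indices [1, 2, 3, 4, 5, 6, 7, 8, 9, 12, 13, 14].

Triangle areas on the boundary:
  f1: (p12, p6, p7) → 122.1843
  f2: (p4, p5, p7) → 102.3405
  f3: (p8, p2, p12) → 56.8833
  f4: (p8, p2, p5) → 41.2518
  f5: (p1, p12, p7) → 27.2082
  f6: (p1, p2, p12) → 40.1924
  f7: (p1, p5, p7) → 21.1737
  f8: (p1, p2, p5) → 41.4961
  f9: (p3, p8, p6) → 22.5296
  f10: (p3, p8, p12) → 17.1740
  f11: (p13, p6, p7) → 71.5392
  f12: (p13, p4, p7) → 34.9123
  f13: (p9, p4, p5) → 37.4022
  f14: (p9, p8, p5) → 48.7483
  f15: (p9, p13, p4) → 18.4303
  f16: (p9, p8, p6) → 72.2314
  f17: (p9, p13, p6) → 39.2603
  f18: (p14, p12, p6) → 6.2072
  f19: (p14, p3, p6) → 39.5503
  f20: (p14, p3, p12) → 28.9294
Σ area = 889.645

Check V−E+F: 12 − 30 + 20 = 2.


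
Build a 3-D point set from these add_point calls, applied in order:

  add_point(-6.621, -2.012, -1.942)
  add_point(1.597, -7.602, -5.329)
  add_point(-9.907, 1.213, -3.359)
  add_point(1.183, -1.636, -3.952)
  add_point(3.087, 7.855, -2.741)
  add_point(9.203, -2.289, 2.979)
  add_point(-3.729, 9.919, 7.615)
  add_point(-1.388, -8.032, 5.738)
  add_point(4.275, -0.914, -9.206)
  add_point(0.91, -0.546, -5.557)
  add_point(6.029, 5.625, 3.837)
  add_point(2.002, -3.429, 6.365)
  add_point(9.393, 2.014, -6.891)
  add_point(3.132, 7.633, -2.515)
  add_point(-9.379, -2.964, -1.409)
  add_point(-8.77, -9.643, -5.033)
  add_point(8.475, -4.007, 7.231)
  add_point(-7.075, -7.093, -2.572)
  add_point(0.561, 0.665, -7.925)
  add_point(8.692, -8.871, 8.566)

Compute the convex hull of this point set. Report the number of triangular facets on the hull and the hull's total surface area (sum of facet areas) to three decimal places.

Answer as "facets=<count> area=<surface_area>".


facets=24 area=1096.840

14 of the 20 inputs are extreme points: [1, 2, 4, 5, 6, 7, 8, 10, 12, 14, 15, 16, 18, 19].

Triangle areas on the boundary:
  f1: (p4, p6, p2) → 85.1675
  f2: (p4, p8, p12) → 30.1030
  f3: (p10, p4, p12) → 35.9355
  f4: (p10, p4, p6) → 42.1266
  f5: (p7, p19, p15) → 45.7670
  f6: (p7, p6, p19) → 94.1095
  f7: (p18, p15, p2) → 61.8304
  f8: (p18, p8, p15) → 27.9649
  f9: (p18, p4, p2) → 52.6878
  f10: (p18, p4, p8) → 19.0317
  f11: (p1, p19, p15) → 75.6746
  f12: (p1, p8, p15) → 37.6390
  f13: (p1, p19, p12) → 97.0667
  f14: (p1, p8, p12) → 22.8835
  f15: (p5, p19, p12) → 20.5638
  f16: (p5, p10, p12) → 44.4208
  f17: (p16, p6, p19) → 31.0674
  f18: (p16, p10, p6) → 53.2952
  f19: (p16, p5, p19) → 9.4477
  f20: (p16, p5, p10) → 19.5266
  f21: (p14, p6, p2) → 35.0326
  f22: (p14, p7, p6) → 96.5814
  f23: (p14, p15, p2) → 14.1744
  f24: (p14, p7, p15) → 44.7428
Σ area = 1096.840

Euler: V−E+F = 14−36+24 = 2.


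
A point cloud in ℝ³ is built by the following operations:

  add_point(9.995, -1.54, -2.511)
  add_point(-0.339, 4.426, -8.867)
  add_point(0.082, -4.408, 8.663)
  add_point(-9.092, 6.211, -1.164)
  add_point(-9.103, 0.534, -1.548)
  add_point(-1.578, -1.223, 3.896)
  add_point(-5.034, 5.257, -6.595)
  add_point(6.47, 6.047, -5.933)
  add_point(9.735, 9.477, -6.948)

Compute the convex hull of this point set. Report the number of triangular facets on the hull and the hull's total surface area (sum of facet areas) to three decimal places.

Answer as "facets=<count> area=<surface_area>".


Points on the hull: [0, 1, 2, 3, 4, 6, 8] (7 of 9).

Area of each hull facet:
  f1: (p2, p0, p4) → 109.4355
  f2: (p2, p8, p0) → 81.3521
  f3: (p3, p2, p4) → 39.7496
  f4: (p3, p2, p8) → 166.1231
  f5: (p1, p0, p4) → 80.8786
  f6: (p1, p8, p0) → 64.1510
  f7: (p6, p3, p4) → 19.1178
  f8: (p6, p1, p4) → 16.4672
  f9: (p6, p3, p8) → 43.9350
  f10: (p6, p1, p8) → 23.1550
Σ area = 644.365

Euler characteristic 7−15+10 = 2 ✓

facets=10 area=644.365
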